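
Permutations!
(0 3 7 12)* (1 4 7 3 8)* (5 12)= [8, 4, 2, 3, 7, 12, 6, 5, 1, 9, 10, 11, 0]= (0 8 1 4 7 5 12)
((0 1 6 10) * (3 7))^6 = (0 6)(1 10)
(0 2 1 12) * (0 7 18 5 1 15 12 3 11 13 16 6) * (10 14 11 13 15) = (0 2 10 14 11 15 12 7 18 5 1 3 13 16 6) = [2, 3, 10, 13, 4, 1, 0, 18, 8, 9, 14, 15, 7, 16, 11, 12, 6, 17, 5]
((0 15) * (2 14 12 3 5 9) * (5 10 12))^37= (0 15)(2 14 5 9)(3 10 12)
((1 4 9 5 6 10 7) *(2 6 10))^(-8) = ((1 4 9 5 10 7)(2 6))^(-8) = (1 10 9)(4 7 5)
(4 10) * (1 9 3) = (1 9 3)(4 10) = [0, 9, 2, 1, 10, 5, 6, 7, 8, 3, 4]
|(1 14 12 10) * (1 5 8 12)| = 4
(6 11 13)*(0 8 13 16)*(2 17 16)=(0 8 13 6 11 2 17 16)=[8, 1, 17, 3, 4, 5, 11, 7, 13, 9, 10, 2, 12, 6, 14, 15, 0, 16]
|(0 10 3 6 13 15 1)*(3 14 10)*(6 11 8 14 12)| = 11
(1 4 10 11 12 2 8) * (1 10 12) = (1 4 12 2 8 10 11) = [0, 4, 8, 3, 12, 5, 6, 7, 10, 9, 11, 1, 2]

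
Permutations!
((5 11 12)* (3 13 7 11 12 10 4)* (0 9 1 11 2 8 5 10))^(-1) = (0 11 1 9)(2 7 13 3 4 10 12 5 8)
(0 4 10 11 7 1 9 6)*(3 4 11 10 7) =(0 11 3 4 7 1 9 6) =[11, 9, 2, 4, 7, 5, 0, 1, 8, 6, 10, 3]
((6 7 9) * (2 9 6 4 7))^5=((2 9 4 7 6))^5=(9)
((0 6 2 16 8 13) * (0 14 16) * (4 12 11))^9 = ((0 6 2)(4 12 11)(8 13 14 16))^9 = (8 13 14 16)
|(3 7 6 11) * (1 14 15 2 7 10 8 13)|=|(1 14 15 2 7 6 11 3 10 8 13)|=11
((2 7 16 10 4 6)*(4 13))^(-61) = (2 16 13 6 7 10 4)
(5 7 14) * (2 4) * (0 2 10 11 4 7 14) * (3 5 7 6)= [2, 1, 6, 5, 10, 14, 3, 0, 8, 9, 11, 4, 12, 13, 7]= (0 2 6 3 5 14 7)(4 10 11)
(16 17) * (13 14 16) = (13 14 16 17) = [0, 1, 2, 3, 4, 5, 6, 7, 8, 9, 10, 11, 12, 14, 16, 15, 17, 13]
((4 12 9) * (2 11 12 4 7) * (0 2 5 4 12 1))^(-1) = ((0 2 11 1)(4 12 9 7 5))^(-1) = (0 1 11 2)(4 5 7 9 12)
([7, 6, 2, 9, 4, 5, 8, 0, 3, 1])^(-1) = [7, 9, 2, 8, 4, 5, 1, 0, 6, 3]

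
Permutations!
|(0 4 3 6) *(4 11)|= 5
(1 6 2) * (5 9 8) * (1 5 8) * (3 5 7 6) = (1 3 5 9)(2 7 6) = [0, 3, 7, 5, 4, 9, 2, 6, 8, 1]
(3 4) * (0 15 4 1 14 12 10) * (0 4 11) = (0 15 11)(1 14 12 10 4 3) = [15, 14, 2, 1, 3, 5, 6, 7, 8, 9, 4, 0, 10, 13, 12, 11]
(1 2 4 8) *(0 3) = (0 3)(1 2 4 8) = [3, 2, 4, 0, 8, 5, 6, 7, 1]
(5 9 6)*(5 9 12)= [0, 1, 2, 3, 4, 12, 9, 7, 8, 6, 10, 11, 5]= (5 12)(6 9)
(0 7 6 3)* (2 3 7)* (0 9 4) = [2, 1, 3, 9, 0, 5, 7, 6, 8, 4] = (0 2 3 9 4)(6 7)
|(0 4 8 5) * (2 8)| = 5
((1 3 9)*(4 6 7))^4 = (1 3 9)(4 6 7)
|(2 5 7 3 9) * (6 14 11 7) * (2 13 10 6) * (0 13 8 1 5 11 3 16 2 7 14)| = |(0 13 10 6)(1 5 7 16 2 11 14 3 9 8)| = 20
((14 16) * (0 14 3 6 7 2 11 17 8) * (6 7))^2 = ((0 14 16 3 7 2 11 17 8))^2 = (0 16 7 11 8 14 3 2 17)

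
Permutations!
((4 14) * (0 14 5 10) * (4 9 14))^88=(14)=((0 4 5 10)(9 14))^88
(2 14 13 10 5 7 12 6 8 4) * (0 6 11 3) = (0 6 8 4 2 14 13 10 5 7 12 11 3) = [6, 1, 14, 0, 2, 7, 8, 12, 4, 9, 5, 3, 11, 10, 13]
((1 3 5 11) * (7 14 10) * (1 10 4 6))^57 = ((1 3 5 11 10 7 14 4 6))^57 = (1 11 14)(3 10 4)(5 7 6)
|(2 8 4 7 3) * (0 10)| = 10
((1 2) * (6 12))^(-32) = ((1 2)(6 12))^(-32) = (12)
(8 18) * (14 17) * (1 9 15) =(1 9 15)(8 18)(14 17) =[0, 9, 2, 3, 4, 5, 6, 7, 18, 15, 10, 11, 12, 13, 17, 1, 16, 14, 8]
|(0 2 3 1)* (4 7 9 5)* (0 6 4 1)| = |(0 2 3)(1 6 4 7 9 5)| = 6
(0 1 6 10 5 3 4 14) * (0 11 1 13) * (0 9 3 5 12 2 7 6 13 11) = (0 11 1 13 9 3 4 14)(2 7 6 10 12) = [11, 13, 7, 4, 14, 5, 10, 6, 8, 3, 12, 1, 2, 9, 0]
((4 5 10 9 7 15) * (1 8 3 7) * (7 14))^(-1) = (1 9 10 5 4 15 7 14 3 8)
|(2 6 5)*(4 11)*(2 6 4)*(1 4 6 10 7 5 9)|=|(1 4 11 2 6 9)(5 10 7)|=6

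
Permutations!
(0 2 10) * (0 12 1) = [2, 0, 10, 3, 4, 5, 6, 7, 8, 9, 12, 11, 1] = (0 2 10 12 1)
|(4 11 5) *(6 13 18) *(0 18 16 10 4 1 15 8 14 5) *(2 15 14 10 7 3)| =39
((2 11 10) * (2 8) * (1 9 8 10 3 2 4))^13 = (1 9 8 4)(2 11 3)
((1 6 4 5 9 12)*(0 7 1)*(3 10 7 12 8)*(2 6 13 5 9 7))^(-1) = (0 12)(1 7 5 13)(2 10 3 8 9 4 6)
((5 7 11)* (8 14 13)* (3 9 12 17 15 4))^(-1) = ((3 9 12 17 15 4)(5 7 11)(8 14 13))^(-1) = (3 4 15 17 12 9)(5 11 7)(8 13 14)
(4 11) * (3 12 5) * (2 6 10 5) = (2 6 10 5 3 12)(4 11) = [0, 1, 6, 12, 11, 3, 10, 7, 8, 9, 5, 4, 2]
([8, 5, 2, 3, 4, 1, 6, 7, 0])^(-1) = [8, 5, 2, 3, 4, 1, 6, 7, 0]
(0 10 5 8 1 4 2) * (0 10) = (1 4 2 10 5 8) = [0, 4, 10, 3, 2, 8, 6, 7, 1, 9, 5]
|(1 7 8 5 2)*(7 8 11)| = 4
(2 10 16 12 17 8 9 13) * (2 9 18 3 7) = (2 10 16 12 17 8 18 3 7)(9 13) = [0, 1, 10, 7, 4, 5, 6, 2, 18, 13, 16, 11, 17, 9, 14, 15, 12, 8, 3]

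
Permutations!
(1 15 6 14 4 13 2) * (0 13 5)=[13, 15, 1, 3, 5, 0, 14, 7, 8, 9, 10, 11, 12, 2, 4, 6]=(0 13 2 1 15 6 14 4 5)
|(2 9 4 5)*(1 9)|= |(1 9 4 5 2)|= 5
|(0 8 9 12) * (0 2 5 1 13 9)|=|(0 8)(1 13 9 12 2 5)|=6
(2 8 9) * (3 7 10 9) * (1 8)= (1 8 3 7 10 9 2)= [0, 8, 1, 7, 4, 5, 6, 10, 3, 2, 9]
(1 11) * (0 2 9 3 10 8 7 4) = (0 2 9 3 10 8 7 4)(1 11) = [2, 11, 9, 10, 0, 5, 6, 4, 7, 3, 8, 1]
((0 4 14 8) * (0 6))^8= (0 8 4 6 14)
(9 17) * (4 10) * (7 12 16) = (4 10)(7 12 16)(9 17) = [0, 1, 2, 3, 10, 5, 6, 12, 8, 17, 4, 11, 16, 13, 14, 15, 7, 9]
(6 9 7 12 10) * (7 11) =(6 9 11 7 12 10) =[0, 1, 2, 3, 4, 5, 9, 12, 8, 11, 6, 7, 10]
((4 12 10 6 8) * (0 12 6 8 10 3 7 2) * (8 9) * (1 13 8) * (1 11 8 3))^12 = ((0 12 1 13 3 7 2)(4 6 10 9 11 8))^12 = (0 7 13 12 2 3 1)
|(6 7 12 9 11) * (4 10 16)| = 15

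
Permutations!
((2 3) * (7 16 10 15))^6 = (7 10)(15 16)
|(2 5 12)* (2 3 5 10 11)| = |(2 10 11)(3 5 12)| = 3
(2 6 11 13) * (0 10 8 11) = (0 10 8 11 13 2 6) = [10, 1, 6, 3, 4, 5, 0, 7, 11, 9, 8, 13, 12, 2]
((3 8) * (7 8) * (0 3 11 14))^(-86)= (0 11 7)(3 14 8)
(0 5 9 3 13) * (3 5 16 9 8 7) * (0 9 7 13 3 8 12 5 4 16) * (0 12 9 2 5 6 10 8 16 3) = (0 12 6 10 8 13 2 5 9 4 3)(7 16) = [12, 1, 5, 0, 3, 9, 10, 16, 13, 4, 8, 11, 6, 2, 14, 15, 7]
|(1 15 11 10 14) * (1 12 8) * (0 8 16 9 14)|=|(0 8 1 15 11 10)(9 14 12 16)|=12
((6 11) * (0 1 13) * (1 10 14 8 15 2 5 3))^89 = (0 13 1 3 5 2 15 8 14 10)(6 11)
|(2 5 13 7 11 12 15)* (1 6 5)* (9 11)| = 10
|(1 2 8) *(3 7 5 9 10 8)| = 8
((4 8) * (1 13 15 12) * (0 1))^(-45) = ((0 1 13 15 12)(4 8))^(-45) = (15)(4 8)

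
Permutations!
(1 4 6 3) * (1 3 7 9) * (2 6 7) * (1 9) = [0, 4, 6, 3, 7, 5, 2, 1, 8, 9] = (9)(1 4 7)(2 6)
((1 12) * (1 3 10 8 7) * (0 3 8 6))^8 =(12) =((0 3 10 6)(1 12 8 7))^8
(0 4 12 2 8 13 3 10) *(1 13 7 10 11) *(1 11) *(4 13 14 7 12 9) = (0 13 3 1 14 7 10)(2 8 12)(4 9) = [13, 14, 8, 1, 9, 5, 6, 10, 12, 4, 0, 11, 2, 3, 7]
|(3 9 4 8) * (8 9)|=|(3 8)(4 9)|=2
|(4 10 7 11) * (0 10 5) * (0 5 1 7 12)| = |(0 10 12)(1 7 11 4)| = 12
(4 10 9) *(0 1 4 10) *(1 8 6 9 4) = [8, 1, 2, 3, 0, 5, 9, 7, 6, 10, 4] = (0 8 6 9 10 4)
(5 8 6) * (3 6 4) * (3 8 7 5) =(3 6)(4 8)(5 7) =[0, 1, 2, 6, 8, 7, 3, 5, 4]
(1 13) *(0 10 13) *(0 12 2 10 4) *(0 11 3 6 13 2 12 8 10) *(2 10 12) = (0 4 11 3 6 13 1 8 12 2) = [4, 8, 0, 6, 11, 5, 13, 7, 12, 9, 10, 3, 2, 1]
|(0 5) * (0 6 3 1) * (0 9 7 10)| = |(0 5 6 3 1 9 7 10)| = 8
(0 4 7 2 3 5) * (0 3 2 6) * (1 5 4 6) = [6, 5, 2, 4, 7, 3, 0, 1] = (0 6)(1 5 3 4 7)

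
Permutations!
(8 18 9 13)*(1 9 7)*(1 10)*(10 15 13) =[0, 9, 2, 3, 4, 5, 6, 15, 18, 10, 1, 11, 12, 8, 14, 13, 16, 17, 7] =(1 9 10)(7 15 13 8 18)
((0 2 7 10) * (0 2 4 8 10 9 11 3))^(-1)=(0 3 11 9 7 2 10 8 4)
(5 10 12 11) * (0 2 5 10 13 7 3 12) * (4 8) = [2, 1, 5, 12, 8, 13, 6, 3, 4, 9, 0, 10, 11, 7] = (0 2 5 13 7 3 12 11 10)(4 8)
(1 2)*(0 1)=(0 1 2)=[1, 2, 0]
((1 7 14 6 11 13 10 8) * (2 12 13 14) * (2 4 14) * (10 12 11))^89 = (1 10 14 7 8 6 4)(2 11)(12 13)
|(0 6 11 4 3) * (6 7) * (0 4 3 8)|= 7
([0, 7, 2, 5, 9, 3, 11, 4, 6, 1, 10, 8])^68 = (6 8 11)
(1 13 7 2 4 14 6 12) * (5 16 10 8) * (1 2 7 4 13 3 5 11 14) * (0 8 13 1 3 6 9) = (0 8 11 14 9)(1 6 12 2)(3 5 16 10 13 4) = [8, 6, 1, 5, 3, 16, 12, 7, 11, 0, 13, 14, 2, 4, 9, 15, 10]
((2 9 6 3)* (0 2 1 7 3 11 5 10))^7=((0 2 9 6 11 5 10)(1 7 3))^7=(11)(1 7 3)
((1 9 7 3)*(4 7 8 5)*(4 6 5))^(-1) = ((1 9 8 4 7 3)(5 6))^(-1) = (1 3 7 4 8 9)(5 6)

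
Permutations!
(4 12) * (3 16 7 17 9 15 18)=(3 16 7 17 9 15 18)(4 12)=[0, 1, 2, 16, 12, 5, 6, 17, 8, 15, 10, 11, 4, 13, 14, 18, 7, 9, 3]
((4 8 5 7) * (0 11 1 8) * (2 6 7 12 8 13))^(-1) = ((0 11 1 13 2 6 7 4)(5 12 8))^(-1) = (0 4 7 6 2 13 1 11)(5 8 12)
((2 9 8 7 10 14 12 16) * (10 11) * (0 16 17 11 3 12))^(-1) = (0 14 10 11 17 12 3 7 8 9 2 16)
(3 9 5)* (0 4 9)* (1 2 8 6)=(0 4 9 5 3)(1 2 8 6)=[4, 2, 8, 0, 9, 3, 1, 7, 6, 5]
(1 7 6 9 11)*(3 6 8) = (1 7 8 3 6 9 11) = [0, 7, 2, 6, 4, 5, 9, 8, 3, 11, 10, 1]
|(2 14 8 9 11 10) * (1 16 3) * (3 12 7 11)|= 11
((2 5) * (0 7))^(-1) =((0 7)(2 5))^(-1) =(0 7)(2 5)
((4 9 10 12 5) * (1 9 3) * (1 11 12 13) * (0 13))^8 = (0 9 13 10 1)(3 5 11 4 12)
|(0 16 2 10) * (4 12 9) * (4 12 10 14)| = 6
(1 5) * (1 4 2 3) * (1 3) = (1 5 4 2) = [0, 5, 1, 3, 2, 4]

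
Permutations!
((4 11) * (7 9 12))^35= (4 11)(7 12 9)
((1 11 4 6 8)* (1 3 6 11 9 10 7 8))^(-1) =((1 9 10 7 8 3 6)(4 11))^(-1) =(1 6 3 8 7 10 9)(4 11)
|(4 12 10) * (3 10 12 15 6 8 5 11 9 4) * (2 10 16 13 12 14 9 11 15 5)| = |(2 10 3 16 13 12 14 9 4 5 15 6 8)| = 13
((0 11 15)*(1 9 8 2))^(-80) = ((0 11 15)(1 9 8 2))^(-80) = (0 11 15)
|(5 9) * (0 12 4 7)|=|(0 12 4 7)(5 9)|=4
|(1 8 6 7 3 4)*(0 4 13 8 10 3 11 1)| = |(0 4)(1 10 3 13 8 6 7 11)| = 8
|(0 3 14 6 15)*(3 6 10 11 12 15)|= |(0 6 3 14 10 11 12 15)|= 8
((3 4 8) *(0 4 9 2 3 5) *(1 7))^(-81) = (9)(0 5 8 4)(1 7)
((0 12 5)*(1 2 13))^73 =((0 12 5)(1 2 13))^73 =(0 12 5)(1 2 13)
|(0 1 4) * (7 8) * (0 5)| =|(0 1 4 5)(7 8)| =4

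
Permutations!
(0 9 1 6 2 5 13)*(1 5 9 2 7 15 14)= (0 2 9 5 13)(1 6 7 15 14)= [2, 6, 9, 3, 4, 13, 7, 15, 8, 5, 10, 11, 12, 0, 1, 14]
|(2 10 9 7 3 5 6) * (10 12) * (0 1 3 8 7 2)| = |(0 1 3 5 6)(2 12 10 9)(7 8)| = 20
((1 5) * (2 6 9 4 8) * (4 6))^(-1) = (1 5)(2 8 4)(6 9) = ((1 5)(2 4 8)(6 9))^(-1)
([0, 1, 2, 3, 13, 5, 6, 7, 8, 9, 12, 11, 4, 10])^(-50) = [0, 1, 2, 3, 10, 5, 6, 7, 8, 9, 4, 11, 13, 12]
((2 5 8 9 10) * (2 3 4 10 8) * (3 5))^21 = (2 3 4 10 5)(8 9)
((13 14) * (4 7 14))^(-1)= (4 13 14 7)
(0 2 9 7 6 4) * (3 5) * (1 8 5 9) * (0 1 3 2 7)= (0 7 6 4 1 8 5 2 3 9)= [7, 8, 3, 9, 1, 2, 4, 6, 5, 0]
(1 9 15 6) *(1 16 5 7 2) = (1 9 15 6 16 5 7 2) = [0, 9, 1, 3, 4, 7, 16, 2, 8, 15, 10, 11, 12, 13, 14, 6, 5]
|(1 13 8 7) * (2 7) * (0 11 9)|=15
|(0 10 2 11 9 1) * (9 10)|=|(0 9 1)(2 11 10)|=3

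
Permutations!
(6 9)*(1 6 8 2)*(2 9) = (1 6 2)(8 9) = [0, 6, 1, 3, 4, 5, 2, 7, 9, 8]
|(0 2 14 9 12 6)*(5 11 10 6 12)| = |(0 2 14 9 5 11 10 6)| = 8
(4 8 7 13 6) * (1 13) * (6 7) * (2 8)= (1 13 7)(2 8 6 4)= [0, 13, 8, 3, 2, 5, 4, 1, 6, 9, 10, 11, 12, 7]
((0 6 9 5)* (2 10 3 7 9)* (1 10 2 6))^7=((0 1 10 3 7 9 5))^7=(10)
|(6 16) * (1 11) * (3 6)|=6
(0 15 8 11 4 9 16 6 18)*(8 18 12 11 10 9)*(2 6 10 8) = [15, 1, 6, 3, 2, 5, 12, 7, 8, 16, 9, 4, 11, 13, 14, 18, 10, 17, 0] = (0 15 18)(2 6 12 11 4)(9 16 10)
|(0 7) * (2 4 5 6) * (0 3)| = 12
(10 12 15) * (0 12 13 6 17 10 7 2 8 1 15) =(0 12)(1 15 7 2 8)(6 17 10 13) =[12, 15, 8, 3, 4, 5, 17, 2, 1, 9, 13, 11, 0, 6, 14, 7, 16, 10]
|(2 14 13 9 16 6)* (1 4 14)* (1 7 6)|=6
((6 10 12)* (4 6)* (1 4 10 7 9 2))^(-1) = ((1 4 6 7 9 2)(10 12))^(-1) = (1 2 9 7 6 4)(10 12)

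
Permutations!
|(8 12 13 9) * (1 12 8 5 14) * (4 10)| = |(1 12 13 9 5 14)(4 10)| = 6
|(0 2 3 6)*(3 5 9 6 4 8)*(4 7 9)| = 9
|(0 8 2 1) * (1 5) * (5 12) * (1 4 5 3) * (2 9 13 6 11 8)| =|(0 2 12 3 1)(4 5)(6 11 8 9 13)| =10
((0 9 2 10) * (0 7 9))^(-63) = (2 10 7 9)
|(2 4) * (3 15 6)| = 6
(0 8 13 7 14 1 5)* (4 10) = (0 8 13 7 14 1 5)(4 10) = [8, 5, 2, 3, 10, 0, 6, 14, 13, 9, 4, 11, 12, 7, 1]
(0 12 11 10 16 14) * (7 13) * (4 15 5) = (0 12 11 10 16 14)(4 15 5)(7 13) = [12, 1, 2, 3, 15, 4, 6, 13, 8, 9, 16, 10, 11, 7, 0, 5, 14]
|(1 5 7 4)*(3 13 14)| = |(1 5 7 4)(3 13 14)| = 12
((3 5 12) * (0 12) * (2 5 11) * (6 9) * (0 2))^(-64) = (12)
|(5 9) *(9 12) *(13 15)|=|(5 12 9)(13 15)|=6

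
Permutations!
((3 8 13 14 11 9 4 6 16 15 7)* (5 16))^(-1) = ((3 8 13 14 11 9 4 6 5 16 15 7))^(-1) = (3 7 15 16 5 6 4 9 11 14 13 8)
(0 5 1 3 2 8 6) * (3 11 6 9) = (0 5 1 11 6)(2 8 9 3) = [5, 11, 8, 2, 4, 1, 0, 7, 9, 3, 10, 6]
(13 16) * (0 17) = (0 17)(13 16) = [17, 1, 2, 3, 4, 5, 6, 7, 8, 9, 10, 11, 12, 16, 14, 15, 13, 0]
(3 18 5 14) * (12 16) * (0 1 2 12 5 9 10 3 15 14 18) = (0 1 2 12 16 5 18 9 10 3)(14 15) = [1, 2, 12, 0, 4, 18, 6, 7, 8, 10, 3, 11, 16, 13, 15, 14, 5, 17, 9]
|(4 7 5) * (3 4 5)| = 3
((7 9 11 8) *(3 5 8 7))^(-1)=((3 5 8)(7 9 11))^(-1)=(3 8 5)(7 11 9)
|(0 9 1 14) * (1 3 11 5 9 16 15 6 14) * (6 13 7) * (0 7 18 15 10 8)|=12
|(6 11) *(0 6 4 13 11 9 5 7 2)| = 6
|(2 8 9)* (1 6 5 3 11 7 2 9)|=|(1 6 5 3 11 7 2 8)|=8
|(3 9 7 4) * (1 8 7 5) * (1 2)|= |(1 8 7 4 3 9 5 2)|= 8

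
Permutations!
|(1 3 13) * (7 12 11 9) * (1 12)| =7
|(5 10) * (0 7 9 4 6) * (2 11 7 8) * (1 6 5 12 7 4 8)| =9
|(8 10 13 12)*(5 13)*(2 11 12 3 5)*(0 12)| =|(0 12 8 10 2 11)(3 5 13)| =6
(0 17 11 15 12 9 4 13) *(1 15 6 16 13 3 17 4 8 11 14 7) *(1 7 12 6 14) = (0 4 3 17 1 15 6 16 13)(8 11 14 12 9) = [4, 15, 2, 17, 3, 5, 16, 7, 11, 8, 10, 14, 9, 0, 12, 6, 13, 1]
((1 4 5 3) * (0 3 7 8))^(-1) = (0 8 7 5 4 1 3) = ((0 3 1 4 5 7 8))^(-1)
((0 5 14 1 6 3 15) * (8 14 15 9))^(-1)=(0 15 5)(1 14 8 9 3 6)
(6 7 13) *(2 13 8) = (2 13 6 7 8) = [0, 1, 13, 3, 4, 5, 7, 8, 2, 9, 10, 11, 12, 6]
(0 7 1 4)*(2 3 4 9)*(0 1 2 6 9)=(0 7 2 3 4 1)(6 9)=[7, 0, 3, 4, 1, 5, 9, 2, 8, 6]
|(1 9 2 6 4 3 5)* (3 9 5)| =4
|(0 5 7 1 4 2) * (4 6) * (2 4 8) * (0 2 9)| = 7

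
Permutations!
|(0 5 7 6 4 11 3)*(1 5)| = 8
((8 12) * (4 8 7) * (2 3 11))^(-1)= ((2 3 11)(4 8 12 7))^(-1)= (2 11 3)(4 7 12 8)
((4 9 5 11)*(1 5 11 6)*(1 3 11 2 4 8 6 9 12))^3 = ((1 5 9 2 4 12)(3 11 8 6))^3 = (1 2)(3 6 8 11)(4 5)(9 12)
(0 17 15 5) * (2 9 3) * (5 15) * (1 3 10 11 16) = (0 17 5)(1 3 2 9 10 11 16) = [17, 3, 9, 2, 4, 0, 6, 7, 8, 10, 11, 16, 12, 13, 14, 15, 1, 5]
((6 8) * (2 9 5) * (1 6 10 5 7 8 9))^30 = ((1 6 9 7 8 10 5 2))^30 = (1 5 8 9)(2 10 7 6)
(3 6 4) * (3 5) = (3 6 4 5) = [0, 1, 2, 6, 5, 3, 4]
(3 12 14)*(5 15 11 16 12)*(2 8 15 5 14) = [0, 1, 8, 14, 4, 5, 6, 7, 15, 9, 10, 16, 2, 13, 3, 11, 12] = (2 8 15 11 16 12)(3 14)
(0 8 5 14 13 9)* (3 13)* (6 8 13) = (0 13 9)(3 6 8 5 14) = [13, 1, 2, 6, 4, 14, 8, 7, 5, 0, 10, 11, 12, 9, 3]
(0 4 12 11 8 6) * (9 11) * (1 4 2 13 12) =(0 2 13 12 9 11 8 6)(1 4) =[2, 4, 13, 3, 1, 5, 0, 7, 6, 11, 10, 8, 9, 12]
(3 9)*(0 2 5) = (0 2 5)(3 9) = [2, 1, 5, 9, 4, 0, 6, 7, 8, 3]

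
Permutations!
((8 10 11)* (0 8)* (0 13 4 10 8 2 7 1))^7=(0 1 7 2)(4 13 11 10)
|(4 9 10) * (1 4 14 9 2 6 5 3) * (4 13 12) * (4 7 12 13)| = 6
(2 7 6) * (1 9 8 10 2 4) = (1 9 8 10 2 7 6 4) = [0, 9, 7, 3, 1, 5, 4, 6, 10, 8, 2]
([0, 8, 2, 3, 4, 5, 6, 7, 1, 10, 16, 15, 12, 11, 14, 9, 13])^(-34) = [0, 1, 2, 3, 4, 5, 6, 7, 8, 16, 13, 9, 12, 15, 14, 10, 11]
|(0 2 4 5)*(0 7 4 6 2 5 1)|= |(0 5 7 4 1)(2 6)|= 10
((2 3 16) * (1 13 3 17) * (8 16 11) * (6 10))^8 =(17)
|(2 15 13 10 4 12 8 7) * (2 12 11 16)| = |(2 15 13 10 4 11 16)(7 12 8)| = 21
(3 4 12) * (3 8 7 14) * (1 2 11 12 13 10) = [0, 2, 11, 4, 13, 5, 6, 14, 7, 9, 1, 12, 8, 10, 3] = (1 2 11 12 8 7 14 3 4 13 10)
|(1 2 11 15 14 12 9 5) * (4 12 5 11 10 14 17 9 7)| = 60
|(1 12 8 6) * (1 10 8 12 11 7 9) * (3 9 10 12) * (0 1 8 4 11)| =20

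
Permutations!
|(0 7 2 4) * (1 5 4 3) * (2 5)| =|(0 7 5 4)(1 2 3)| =12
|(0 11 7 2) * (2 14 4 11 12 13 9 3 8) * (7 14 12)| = |(0 7 12 13 9 3 8 2)(4 11 14)| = 24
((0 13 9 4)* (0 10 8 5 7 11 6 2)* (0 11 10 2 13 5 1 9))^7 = ((0 5 7 10 8 1 9 4 2 11 6 13))^7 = (0 4 7 11 8 13 9 5 2 10 6 1)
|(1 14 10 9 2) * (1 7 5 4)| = |(1 14 10 9 2 7 5 4)| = 8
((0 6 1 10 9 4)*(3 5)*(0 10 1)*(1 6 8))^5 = (0 8 1 6)(3 5)(4 9 10)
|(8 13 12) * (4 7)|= |(4 7)(8 13 12)|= 6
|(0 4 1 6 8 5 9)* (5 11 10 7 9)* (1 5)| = 10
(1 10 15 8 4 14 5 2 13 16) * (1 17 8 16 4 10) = (2 13 4 14 5)(8 10 15 16 17) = [0, 1, 13, 3, 14, 2, 6, 7, 10, 9, 15, 11, 12, 4, 5, 16, 17, 8]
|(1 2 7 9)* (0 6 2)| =6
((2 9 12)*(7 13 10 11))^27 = ((2 9 12)(7 13 10 11))^27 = (7 11 10 13)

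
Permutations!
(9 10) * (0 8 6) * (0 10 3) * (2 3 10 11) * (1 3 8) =(0 1 3)(2 8 6 11)(9 10) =[1, 3, 8, 0, 4, 5, 11, 7, 6, 10, 9, 2]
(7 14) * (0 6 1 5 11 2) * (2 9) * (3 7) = (0 6 1 5 11 9 2)(3 7 14) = [6, 5, 0, 7, 4, 11, 1, 14, 8, 2, 10, 9, 12, 13, 3]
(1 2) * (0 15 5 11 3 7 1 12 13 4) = (0 15 5 11 3 7 1 2 12 13 4) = [15, 2, 12, 7, 0, 11, 6, 1, 8, 9, 10, 3, 13, 4, 14, 5]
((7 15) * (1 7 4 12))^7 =((1 7 15 4 12))^7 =(1 15 12 7 4)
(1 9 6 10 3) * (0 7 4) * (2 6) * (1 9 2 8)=(0 7 4)(1 2 6 10 3 9 8)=[7, 2, 6, 9, 0, 5, 10, 4, 1, 8, 3]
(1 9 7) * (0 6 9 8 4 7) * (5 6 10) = (0 10 5 6 9)(1 8 4 7) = [10, 8, 2, 3, 7, 6, 9, 1, 4, 0, 5]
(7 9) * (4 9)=(4 9 7)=[0, 1, 2, 3, 9, 5, 6, 4, 8, 7]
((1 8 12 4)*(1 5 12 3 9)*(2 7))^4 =(4 5 12)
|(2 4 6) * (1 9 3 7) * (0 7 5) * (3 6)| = 9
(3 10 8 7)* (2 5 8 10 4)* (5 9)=(10)(2 9 5 8 7 3 4)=[0, 1, 9, 4, 2, 8, 6, 3, 7, 5, 10]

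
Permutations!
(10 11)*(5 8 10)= (5 8 10 11)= [0, 1, 2, 3, 4, 8, 6, 7, 10, 9, 11, 5]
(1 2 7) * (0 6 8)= (0 6 8)(1 2 7)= [6, 2, 7, 3, 4, 5, 8, 1, 0]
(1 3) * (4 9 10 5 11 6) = [0, 3, 2, 1, 9, 11, 4, 7, 8, 10, 5, 6] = (1 3)(4 9 10 5 11 6)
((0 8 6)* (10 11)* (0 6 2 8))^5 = (2 8)(10 11)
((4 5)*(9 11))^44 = (11) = ((4 5)(9 11))^44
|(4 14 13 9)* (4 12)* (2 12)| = 6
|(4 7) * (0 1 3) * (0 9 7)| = |(0 1 3 9 7 4)| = 6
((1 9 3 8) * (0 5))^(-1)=(0 5)(1 8 3 9)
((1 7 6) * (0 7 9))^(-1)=((0 7 6 1 9))^(-1)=(0 9 1 6 7)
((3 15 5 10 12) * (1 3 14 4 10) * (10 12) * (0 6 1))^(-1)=((0 6 1 3 15 5)(4 12 14))^(-1)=(0 5 15 3 1 6)(4 14 12)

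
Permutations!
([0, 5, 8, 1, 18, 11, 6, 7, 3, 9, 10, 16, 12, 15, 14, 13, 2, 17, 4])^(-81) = (1 16 3 11 8 5 2)(4 18)(13 15)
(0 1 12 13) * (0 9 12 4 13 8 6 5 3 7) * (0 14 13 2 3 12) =(0 1 4 2 3 7 14 13 9)(5 12 8 6) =[1, 4, 3, 7, 2, 12, 5, 14, 6, 0, 10, 11, 8, 9, 13]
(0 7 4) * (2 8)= [7, 1, 8, 3, 0, 5, 6, 4, 2]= (0 7 4)(2 8)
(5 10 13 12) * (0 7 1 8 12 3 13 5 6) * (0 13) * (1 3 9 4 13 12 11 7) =(0 1 8 11 7 3)(4 13 9)(5 10)(6 12) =[1, 8, 2, 0, 13, 10, 12, 3, 11, 4, 5, 7, 6, 9]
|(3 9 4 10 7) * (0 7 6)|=|(0 7 3 9 4 10 6)|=7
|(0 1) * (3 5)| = |(0 1)(3 5)| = 2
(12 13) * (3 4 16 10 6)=(3 4 16 10 6)(12 13)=[0, 1, 2, 4, 16, 5, 3, 7, 8, 9, 6, 11, 13, 12, 14, 15, 10]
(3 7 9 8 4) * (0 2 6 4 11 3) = (0 2 6 4)(3 7 9 8 11) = [2, 1, 6, 7, 0, 5, 4, 9, 11, 8, 10, 3]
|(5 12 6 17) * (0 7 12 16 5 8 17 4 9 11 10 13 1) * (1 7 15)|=|(0 15 1)(4 9 11 10 13 7 12 6)(5 16)(8 17)|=24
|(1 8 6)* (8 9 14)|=|(1 9 14 8 6)|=5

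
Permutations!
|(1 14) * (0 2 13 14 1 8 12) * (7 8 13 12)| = 6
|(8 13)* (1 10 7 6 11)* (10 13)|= |(1 13 8 10 7 6 11)|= 7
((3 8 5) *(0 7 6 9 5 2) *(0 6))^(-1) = (0 7)(2 8 3 5 9 6)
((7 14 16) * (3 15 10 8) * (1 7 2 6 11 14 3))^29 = (1 8 10 15 3 7)(2 16 14 11 6)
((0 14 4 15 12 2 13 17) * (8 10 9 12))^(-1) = (0 17 13 2 12 9 10 8 15 4 14)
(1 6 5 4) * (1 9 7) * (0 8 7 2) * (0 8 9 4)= [9, 6, 8, 3, 4, 0, 5, 1, 7, 2]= (0 9 2 8 7 1 6 5)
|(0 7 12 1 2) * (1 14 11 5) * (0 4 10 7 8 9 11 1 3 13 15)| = 56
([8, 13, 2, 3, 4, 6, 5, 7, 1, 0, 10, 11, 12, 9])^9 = (0 9 13 1 8)(5 6)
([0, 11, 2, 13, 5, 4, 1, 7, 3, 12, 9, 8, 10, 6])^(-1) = [0, 6, 2, 8, 5, 4, 13, 7, 11, 10, 12, 1, 9, 3]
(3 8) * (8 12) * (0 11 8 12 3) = [11, 1, 2, 3, 4, 5, 6, 7, 0, 9, 10, 8, 12] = (12)(0 11 8)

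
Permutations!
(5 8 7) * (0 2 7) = (0 2 7 5 8) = [2, 1, 7, 3, 4, 8, 6, 5, 0]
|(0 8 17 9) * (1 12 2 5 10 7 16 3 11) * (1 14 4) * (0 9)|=33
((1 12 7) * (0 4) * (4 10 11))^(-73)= ((0 10 11 4)(1 12 7))^(-73)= (0 4 11 10)(1 7 12)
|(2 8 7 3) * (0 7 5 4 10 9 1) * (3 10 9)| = 10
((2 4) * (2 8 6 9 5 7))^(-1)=(2 7 5 9 6 8 4)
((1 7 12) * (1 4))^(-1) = ((1 7 12 4))^(-1) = (1 4 12 7)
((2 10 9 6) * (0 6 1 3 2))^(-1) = (0 6)(1 9 10 2 3)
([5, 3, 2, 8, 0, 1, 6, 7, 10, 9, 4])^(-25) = (0 3 4 1 10 5 8)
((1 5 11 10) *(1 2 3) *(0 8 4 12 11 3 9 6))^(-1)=((0 8 4 12 11 10 2 9 6)(1 5 3))^(-1)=(0 6 9 2 10 11 12 4 8)(1 3 5)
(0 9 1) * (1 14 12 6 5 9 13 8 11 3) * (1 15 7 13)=(0 1)(3 15 7 13 8 11)(5 9 14 12 6)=[1, 0, 2, 15, 4, 9, 5, 13, 11, 14, 10, 3, 6, 8, 12, 7]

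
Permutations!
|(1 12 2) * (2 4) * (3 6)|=4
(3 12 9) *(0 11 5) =(0 11 5)(3 12 9) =[11, 1, 2, 12, 4, 0, 6, 7, 8, 3, 10, 5, 9]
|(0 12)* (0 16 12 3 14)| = 6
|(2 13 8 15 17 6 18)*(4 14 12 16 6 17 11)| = 11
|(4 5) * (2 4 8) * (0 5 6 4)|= 4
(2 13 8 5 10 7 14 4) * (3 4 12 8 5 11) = (2 13 5 10 7 14 12 8 11 3 4) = [0, 1, 13, 4, 2, 10, 6, 14, 11, 9, 7, 3, 8, 5, 12]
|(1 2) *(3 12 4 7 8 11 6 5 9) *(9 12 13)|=42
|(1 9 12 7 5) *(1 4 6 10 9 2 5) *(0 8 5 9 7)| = 11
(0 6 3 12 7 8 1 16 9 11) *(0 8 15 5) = (0 6 3 12 7 15 5)(1 16 9 11 8) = [6, 16, 2, 12, 4, 0, 3, 15, 1, 11, 10, 8, 7, 13, 14, 5, 9]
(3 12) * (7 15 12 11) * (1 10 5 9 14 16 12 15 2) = (1 10 5 9 14 16 12 3 11 7 2) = [0, 10, 1, 11, 4, 9, 6, 2, 8, 14, 5, 7, 3, 13, 16, 15, 12]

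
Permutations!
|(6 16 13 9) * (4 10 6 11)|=7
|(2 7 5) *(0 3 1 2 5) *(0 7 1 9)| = |(0 3 9)(1 2)| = 6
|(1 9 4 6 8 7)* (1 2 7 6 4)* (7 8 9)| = 6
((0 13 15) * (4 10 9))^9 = (15)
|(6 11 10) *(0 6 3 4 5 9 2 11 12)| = |(0 6 12)(2 11 10 3 4 5 9)| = 21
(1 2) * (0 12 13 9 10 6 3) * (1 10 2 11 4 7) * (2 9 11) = (0 12 13 11 4 7 1 2 10 6 3) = [12, 2, 10, 0, 7, 5, 3, 1, 8, 9, 6, 4, 13, 11]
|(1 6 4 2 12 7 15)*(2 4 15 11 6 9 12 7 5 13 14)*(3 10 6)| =|(1 9 12 5 13 14 2 7 11 3 10 6 15)| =13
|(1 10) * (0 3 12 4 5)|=10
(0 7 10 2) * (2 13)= (0 7 10 13 2)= [7, 1, 0, 3, 4, 5, 6, 10, 8, 9, 13, 11, 12, 2]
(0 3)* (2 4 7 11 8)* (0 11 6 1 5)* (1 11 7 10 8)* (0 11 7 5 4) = (0 3 5 11 1 4 10 8 2)(6 7) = [3, 4, 0, 5, 10, 11, 7, 6, 2, 9, 8, 1]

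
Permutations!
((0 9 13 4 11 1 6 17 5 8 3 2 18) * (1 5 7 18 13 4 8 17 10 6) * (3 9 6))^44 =(0 10 2 8 4 5 7)(3 13 9 11 17 18 6)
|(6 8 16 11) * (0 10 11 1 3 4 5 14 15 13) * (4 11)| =42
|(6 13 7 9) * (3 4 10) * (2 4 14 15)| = 12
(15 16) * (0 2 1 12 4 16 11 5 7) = (0 2 1 12 4 16 15 11 5 7) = [2, 12, 1, 3, 16, 7, 6, 0, 8, 9, 10, 5, 4, 13, 14, 11, 15]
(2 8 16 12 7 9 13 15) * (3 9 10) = (2 8 16 12 7 10 3 9 13 15) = [0, 1, 8, 9, 4, 5, 6, 10, 16, 13, 3, 11, 7, 15, 14, 2, 12]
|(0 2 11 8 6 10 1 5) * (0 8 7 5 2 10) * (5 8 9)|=8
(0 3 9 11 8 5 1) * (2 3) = [2, 0, 3, 9, 4, 1, 6, 7, 5, 11, 10, 8] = (0 2 3 9 11 8 5 1)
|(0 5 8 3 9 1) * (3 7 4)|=8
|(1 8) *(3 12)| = 2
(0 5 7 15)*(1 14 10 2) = (0 5 7 15)(1 14 10 2) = [5, 14, 1, 3, 4, 7, 6, 15, 8, 9, 2, 11, 12, 13, 10, 0]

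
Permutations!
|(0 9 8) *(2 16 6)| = |(0 9 8)(2 16 6)| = 3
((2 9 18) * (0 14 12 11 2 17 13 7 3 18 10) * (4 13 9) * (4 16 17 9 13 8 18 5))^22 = ((0 14 12 11 2 16 17 13 7 3 5 4 8 18 9 10))^22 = (0 17 8 12 7 9 2 5)(3 10 16 4 14 13 18 11)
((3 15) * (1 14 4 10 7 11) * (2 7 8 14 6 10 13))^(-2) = (15)(1 7 13 14 10)(2 4 8 6 11)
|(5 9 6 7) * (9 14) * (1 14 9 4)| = |(1 14 4)(5 9 6 7)| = 12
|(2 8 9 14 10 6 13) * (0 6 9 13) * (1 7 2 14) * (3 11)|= 8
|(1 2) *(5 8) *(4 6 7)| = |(1 2)(4 6 7)(5 8)| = 6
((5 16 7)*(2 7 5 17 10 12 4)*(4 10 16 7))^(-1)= ((2 4)(5 7 17 16)(10 12))^(-1)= (2 4)(5 16 17 7)(10 12)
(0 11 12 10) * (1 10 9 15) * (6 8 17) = (0 11 12 9 15 1 10)(6 8 17) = [11, 10, 2, 3, 4, 5, 8, 7, 17, 15, 0, 12, 9, 13, 14, 1, 16, 6]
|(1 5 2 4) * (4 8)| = 5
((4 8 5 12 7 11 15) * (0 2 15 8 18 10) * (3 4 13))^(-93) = ((0 2 15 13 3 4 18 10)(5 12 7 11 8))^(-93) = (0 13 18 2 3 10 15 4)(5 7 8 12 11)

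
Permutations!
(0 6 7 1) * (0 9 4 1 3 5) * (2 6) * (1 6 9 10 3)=(0 2 9 4 6 7 1 10 3 5)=[2, 10, 9, 5, 6, 0, 7, 1, 8, 4, 3]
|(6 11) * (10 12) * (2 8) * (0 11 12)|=10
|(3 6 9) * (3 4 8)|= |(3 6 9 4 8)|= 5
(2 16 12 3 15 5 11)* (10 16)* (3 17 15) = (2 10 16 12 17 15 5 11) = [0, 1, 10, 3, 4, 11, 6, 7, 8, 9, 16, 2, 17, 13, 14, 5, 12, 15]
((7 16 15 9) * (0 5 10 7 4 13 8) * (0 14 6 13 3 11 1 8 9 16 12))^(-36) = (16)(0 12 7 10 5)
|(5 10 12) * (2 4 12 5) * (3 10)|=3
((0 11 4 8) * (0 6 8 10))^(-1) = (0 10 4 11)(6 8)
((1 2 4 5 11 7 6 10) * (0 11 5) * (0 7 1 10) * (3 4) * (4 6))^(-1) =((0 11 1 2 3 6)(4 7))^(-1) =(0 6 3 2 1 11)(4 7)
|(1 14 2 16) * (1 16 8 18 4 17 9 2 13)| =6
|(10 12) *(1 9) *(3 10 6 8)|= |(1 9)(3 10 12 6 8)|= 10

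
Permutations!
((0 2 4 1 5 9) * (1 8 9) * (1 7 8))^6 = ((0 2 4 1 5 7 8 9))^6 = (0 8 5 4)(1 2 9 7)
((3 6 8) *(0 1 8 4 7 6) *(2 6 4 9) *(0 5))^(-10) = (2 9 6)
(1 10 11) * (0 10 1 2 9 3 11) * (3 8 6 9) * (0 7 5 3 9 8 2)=(0 10 7 5 3 11)(2 9)(6 8)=[10, 1, 9, 11, 4, 3, 8, 5, 6, 2, 7, 0]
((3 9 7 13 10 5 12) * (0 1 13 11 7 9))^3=(0 10 3 13 12 1 5)(7 11)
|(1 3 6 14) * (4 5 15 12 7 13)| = |(1 3 6 14)(4 5 15 12 7 13)| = 12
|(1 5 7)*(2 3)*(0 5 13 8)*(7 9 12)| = 8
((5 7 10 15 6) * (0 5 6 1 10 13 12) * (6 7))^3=((0 5 6 7 13 12)(1 10 15))^3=(15)(0 7)(5 13)(6 12)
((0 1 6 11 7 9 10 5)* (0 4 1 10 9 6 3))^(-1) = ((0 10 5 4 1 3)(6 11 7))^(-1) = (0 3 1 4 5 10)(6 7 11)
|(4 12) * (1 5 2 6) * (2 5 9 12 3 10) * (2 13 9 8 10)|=10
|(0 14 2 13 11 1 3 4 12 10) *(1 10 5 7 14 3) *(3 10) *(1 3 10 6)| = |(0 6 1 3 4 12 5 7 14 2 13 11 10)| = 13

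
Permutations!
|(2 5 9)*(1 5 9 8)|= 6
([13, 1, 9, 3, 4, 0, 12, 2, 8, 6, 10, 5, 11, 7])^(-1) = (0 5 11 12 6 9 2 7 13)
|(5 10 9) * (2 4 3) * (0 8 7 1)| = 12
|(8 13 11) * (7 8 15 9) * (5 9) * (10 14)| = 14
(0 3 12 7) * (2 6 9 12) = (0 3 2 6 9 12 7) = [3, 1, 6, 2, 4, 5, 9, 0, 8, 12, 10, 11, 7]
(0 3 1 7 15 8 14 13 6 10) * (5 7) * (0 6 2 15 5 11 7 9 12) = (0 3 1 11 7 5 9 12)(2 15 8 14 13)(6 10) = [3, 11, 15, 1, 4, 9, 10, 5, 14, 12, 6, 7, 0, 2, 13, 8]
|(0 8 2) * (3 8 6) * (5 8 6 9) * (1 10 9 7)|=8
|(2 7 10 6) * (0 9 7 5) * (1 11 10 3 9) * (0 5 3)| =|(0 1 11 10 6 2 3 9 7)| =9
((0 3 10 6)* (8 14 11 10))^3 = (0 14 6 8 10 3 11)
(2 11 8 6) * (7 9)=[0, 1, 11, 3, 4, 5, 2, 9, 6, 7, 10, 8]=(2 11 8 6)(7 9)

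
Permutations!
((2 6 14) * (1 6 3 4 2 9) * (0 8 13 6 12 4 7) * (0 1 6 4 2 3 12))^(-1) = (0 1 7 3 4 13 8)(2 12)(6 9 14)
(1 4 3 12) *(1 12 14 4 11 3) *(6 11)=(1 6 11 3 14 4)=[0, 6, 2, 14, 1, 5, 11, 7, 8, 9, 10, 3, 12, 13, 4]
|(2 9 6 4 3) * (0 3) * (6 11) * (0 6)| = 10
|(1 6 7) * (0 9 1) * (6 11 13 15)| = 8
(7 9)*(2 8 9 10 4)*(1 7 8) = (1 7 10 4 2)(8 9) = [0, 7, 1, 3, 2, 5, 6, 10, 9, 8, 4]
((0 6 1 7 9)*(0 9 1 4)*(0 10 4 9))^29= ((0 6 9)(1 7)(4 10))^29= (0 9 6)(1 7)(4 10)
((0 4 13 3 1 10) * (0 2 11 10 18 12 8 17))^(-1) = (0 17 8 12 18 1 3 13 4)(2 10 11)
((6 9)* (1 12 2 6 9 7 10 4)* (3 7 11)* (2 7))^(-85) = ((1 12 7 10 4)(2 6 11 3))^(-85) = (12)(2 3 11 6)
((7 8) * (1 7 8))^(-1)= ((8)(1 7))^(-1)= (8)(1 7)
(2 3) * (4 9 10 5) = (2 3)(4 9 10 5) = [0, 1, 3, 2, 9, 4, 6, 7, 8, 10, 5]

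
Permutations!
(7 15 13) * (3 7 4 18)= [0, 1, 2, 7, 18, 5, 6, 15, 8, 9, 10, 11, 12, 4, 14, 13, 16, 17, 3]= (3 7 15 13 4 18)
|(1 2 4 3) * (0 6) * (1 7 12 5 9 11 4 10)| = 42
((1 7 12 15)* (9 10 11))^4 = (15)(9 10 11)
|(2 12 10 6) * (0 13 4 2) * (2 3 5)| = 9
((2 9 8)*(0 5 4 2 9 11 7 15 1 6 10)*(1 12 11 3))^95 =(0 10 6 1 3 2 4 5)(7 11 12 15)(8 9)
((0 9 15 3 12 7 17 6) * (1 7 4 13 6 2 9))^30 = (0 15)(1 3)(2 13)(4 17)(6 9)(7 12)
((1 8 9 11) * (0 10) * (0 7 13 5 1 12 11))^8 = ((0 10 7 13 5 1 8 9)(11 12))^8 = (13)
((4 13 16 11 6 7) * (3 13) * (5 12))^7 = (16)(5 12)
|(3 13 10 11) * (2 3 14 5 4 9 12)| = |(2 3 13 10 11 14 5 4 9 12)| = 10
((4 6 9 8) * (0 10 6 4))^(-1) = (0 8 9 6 10)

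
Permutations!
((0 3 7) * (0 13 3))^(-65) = (3 7 13)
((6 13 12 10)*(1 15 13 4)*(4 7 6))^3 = ((1 15 13 12 10 4)(6 7))^3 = (1 12)(4 13)(6 7)(10 15)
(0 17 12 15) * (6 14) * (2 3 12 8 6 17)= (0 2 3 12 15)(6 14 17 8)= [2, 1, 3, 12, 4, 5, 14, 7, 6, 9, 10, 11, 15, 13, 17, 0, 16, 8]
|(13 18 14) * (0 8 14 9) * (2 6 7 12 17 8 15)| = 12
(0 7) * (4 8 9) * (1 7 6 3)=[6, 7, 2, 1, 8, 5, 3, 0, 9, 4]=(0 6 3 1 7)(4 8 9)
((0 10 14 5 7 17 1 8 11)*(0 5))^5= (0 14 10)(1 17 7 5 11 8)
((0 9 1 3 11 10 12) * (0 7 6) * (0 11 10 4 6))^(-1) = (0 7 12 10 3 1 9)(4 11 6) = ((0 9 1 3 10 12 7)(4 6 11))^(-1)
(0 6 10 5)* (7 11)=(0 6 10 5)(7 11)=[6, 1, 2, 3, 4, 0, 10, 11, 8, 9, 5, 7]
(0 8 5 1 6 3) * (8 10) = [10, 6, 2, 0, 4, 1, 3, 7, 5, 9, 8] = (0 10 8 5 1 6 3)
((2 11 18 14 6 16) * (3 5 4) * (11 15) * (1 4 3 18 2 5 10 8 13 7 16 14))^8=(1 18 4)(2 11 15)(3 10 8 13 7 16 5)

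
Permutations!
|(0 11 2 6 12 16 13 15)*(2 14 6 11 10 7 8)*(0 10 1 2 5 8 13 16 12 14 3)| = 20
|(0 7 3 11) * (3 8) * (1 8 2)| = |(0 7 2 1 8 3 11)| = 7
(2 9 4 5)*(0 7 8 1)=(0 7 8 1)(2 9 4 5)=[7, 0, 9, 3, 5, 2, 6, 8, 1, 4]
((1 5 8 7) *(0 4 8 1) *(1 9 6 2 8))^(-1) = (0 7 8 2 6 9 5 1 4)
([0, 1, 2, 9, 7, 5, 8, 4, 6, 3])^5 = (3 9)(4 7)(6 8)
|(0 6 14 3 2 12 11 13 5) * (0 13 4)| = |(0 6 14 3 2 12 11 4)(5 13)| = 8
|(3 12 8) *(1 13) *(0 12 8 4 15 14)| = |(0 12 4 15 14)(1 13)(3 8)| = 10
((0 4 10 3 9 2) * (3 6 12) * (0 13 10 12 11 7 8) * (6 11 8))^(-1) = (0 8 6 7 11 10 13 2 9 3 12 4)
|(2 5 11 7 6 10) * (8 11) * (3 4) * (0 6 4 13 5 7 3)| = 30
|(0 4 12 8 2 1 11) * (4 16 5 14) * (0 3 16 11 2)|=18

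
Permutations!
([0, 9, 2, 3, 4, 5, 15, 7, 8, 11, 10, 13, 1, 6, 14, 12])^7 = [0, 1, 2, 3, 4, 5, 6, 7, 8, 9, 10, 11, 12, 13, 14, 15]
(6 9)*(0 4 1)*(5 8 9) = (0 4 1)(5 8 9 6) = [4, 0, 2, 3, 1, 8, 5, 7, 9, 6]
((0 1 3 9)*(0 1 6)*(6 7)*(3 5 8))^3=((0 7 6)(1 5 8 3 9))^3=(1 3 5 9 8)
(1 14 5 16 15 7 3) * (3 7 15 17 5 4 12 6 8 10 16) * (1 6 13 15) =(1 14 4 12 13 15)(3 6 8 10 16 17 5) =[0, 14, 2, 6, 12, 3, 8, 7, 10, 9, 16, 11, 13, 15, 4, 1, 17, 5]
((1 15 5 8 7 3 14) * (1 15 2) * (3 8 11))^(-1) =(1 2)(3 11 5 15 14)(7 8)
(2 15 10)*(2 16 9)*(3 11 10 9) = (2 15 9)(3 11 10 16) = [0, 1, 15, 11, 4, 5, 6, 7, 8, 2, 16, 10, 12, 13, 14, 9, 3]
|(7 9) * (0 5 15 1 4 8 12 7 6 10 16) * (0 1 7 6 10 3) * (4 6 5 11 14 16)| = |(0 11 14 16 1 6 3)(4 8 12 5 15 7 9 10)| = 56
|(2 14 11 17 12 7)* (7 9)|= 7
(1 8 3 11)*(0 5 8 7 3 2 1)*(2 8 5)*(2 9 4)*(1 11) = (0 9 4 2 11)(1 7 3) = [9, 7, 11, 1, 2, 5, 6, 3, 8, 4, 10, 0]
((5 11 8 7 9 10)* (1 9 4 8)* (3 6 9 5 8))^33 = (11)(3 7 10 6 4 8 9)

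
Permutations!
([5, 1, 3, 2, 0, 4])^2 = [4, 1, 2, 3, 5, 0]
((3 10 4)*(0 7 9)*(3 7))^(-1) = (0 9 7 4 10 3)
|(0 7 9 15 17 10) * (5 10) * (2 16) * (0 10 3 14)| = 8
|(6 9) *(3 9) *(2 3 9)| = 2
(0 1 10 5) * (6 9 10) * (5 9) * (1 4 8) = (0 4 8 1 6 5)(9 10) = [4, 6, 2, 3, 8, 0, 5, 7, 1, 10, 9]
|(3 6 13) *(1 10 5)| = |(1 10 5)(3 6 13)| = 3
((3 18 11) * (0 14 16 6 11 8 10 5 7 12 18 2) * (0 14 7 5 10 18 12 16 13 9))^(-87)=(0 6 2 9 16 3 13 7 11 14)(8 18)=((0 7 16 6 11 3 2 14 13 9)(8 18))^(-87)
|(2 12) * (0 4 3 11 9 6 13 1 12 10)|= 11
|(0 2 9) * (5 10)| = 6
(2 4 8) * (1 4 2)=[0, 4, 2, 3, 8, 5, 6, 7, 1]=(1 4 8)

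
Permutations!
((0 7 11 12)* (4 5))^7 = (0 12 11 7)(4 5)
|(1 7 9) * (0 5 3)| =3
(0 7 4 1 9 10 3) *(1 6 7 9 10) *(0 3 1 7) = (0 9 7 4 6)(1 10) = [9, 10, 2, 3, 6, 5, 0, 4, 8, 7, 1]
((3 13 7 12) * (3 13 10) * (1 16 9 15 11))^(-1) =(1 11 15 9 16)(3 10)(7 13 12)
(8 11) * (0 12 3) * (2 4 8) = (0 12 3)(2 4 8 11) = [12, 1, 4, 0, 8, 5, 6, 7, 11, 9, 10, 2, 3]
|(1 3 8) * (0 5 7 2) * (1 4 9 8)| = 12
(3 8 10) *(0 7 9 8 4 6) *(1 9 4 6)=(0 7 4 1 9 8 10 3 6)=[7, 9, 2, 6, 1, 5, 0, 4, 10, 8, 3]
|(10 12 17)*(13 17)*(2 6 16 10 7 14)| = 9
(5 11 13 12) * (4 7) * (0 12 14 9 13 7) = [12, 1, 2, 3, 0, 11, 6, 4, 8, 13, 10, 7, 5, 14, 9] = (0 12 5 11 7 4)(9 13 14)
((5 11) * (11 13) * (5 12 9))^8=(5 12 13 9 11)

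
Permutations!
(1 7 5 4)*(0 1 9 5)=[1, 7, 2, 3, 9, 4, 6, 0, 8, 5]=(0 1 7)(4 9 5)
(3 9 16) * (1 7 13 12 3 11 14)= (1 7 13 12 3 9 16 11 14)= [0, 7, 2, 9, 4, 5, 6, 13, 8, 16, 10, 14, 3, 12, 1, 15, 11]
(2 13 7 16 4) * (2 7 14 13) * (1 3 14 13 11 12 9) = [0, 3, 2, 14, 7, 5, 6, 16, 8, 1, 10, 12, 9, 13, 11, 15, 4] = (1 3 14 11 12 9)(4 7 16)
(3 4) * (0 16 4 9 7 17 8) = (0 16 4 3 9 7 17 8) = [16, 1, 2, 9, 3, 5, 6, 17, 0, 7, 10, 11, 12, 13, 14, 15, 4, 8]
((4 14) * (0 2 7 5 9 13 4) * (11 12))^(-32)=(14)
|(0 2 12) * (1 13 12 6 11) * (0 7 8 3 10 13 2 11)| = 30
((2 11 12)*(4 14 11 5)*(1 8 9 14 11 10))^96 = ((1 8 9 14 10)(2 5 4 11 12))^96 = (1 8 9 14 10)(2 5 4 11 12)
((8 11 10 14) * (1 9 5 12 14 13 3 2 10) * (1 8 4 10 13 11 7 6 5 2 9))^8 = ((2 13 3 9)(4 10 11 8 7 6 5 12 14))^8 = (4 14 12 5 6 7 8 11 10)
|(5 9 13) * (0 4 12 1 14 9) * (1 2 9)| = 14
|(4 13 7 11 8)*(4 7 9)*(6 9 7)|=7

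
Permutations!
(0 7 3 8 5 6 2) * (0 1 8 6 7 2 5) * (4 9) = (0 2 1 8)(3 6 5 7)(4 9) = [2, 8, 1, 6, 9, 7, 5, 3, 0, 4]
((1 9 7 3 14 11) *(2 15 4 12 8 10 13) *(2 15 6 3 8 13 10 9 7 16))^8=(1 14 6 16 8)(2 9 7 11 3)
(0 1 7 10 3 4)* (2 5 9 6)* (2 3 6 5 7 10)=[1, 10, 7, 4, 0, 9, 3, 2, 8, 5, 6]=(0 1 10 6 3 4)(2 7)(5 9)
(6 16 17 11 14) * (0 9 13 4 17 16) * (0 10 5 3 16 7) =(0 9 13 4 17 11 14 6 10 5 3 16 7) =[9, 1, 2, 16, 17, 3, 10, 0, 8, 13, 5, 14, 12, 4, 6, 15, 7, 11]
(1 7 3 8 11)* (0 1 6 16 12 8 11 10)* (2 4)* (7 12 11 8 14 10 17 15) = (0 1 12 14 10)(2 4)(3 8 17 15 7)(6 16 11) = [1, 12, 4, 8, 2, 5, 16, 3, 17, 9, 0, 6, 14, 13, 10, 7, 11, 15]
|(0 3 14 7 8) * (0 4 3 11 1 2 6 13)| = 30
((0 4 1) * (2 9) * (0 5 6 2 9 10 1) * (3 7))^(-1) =((0 4)(1 5 6 2 10)(3 7))^(-1) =(0 4)(1 10 2 6 5)(3 7)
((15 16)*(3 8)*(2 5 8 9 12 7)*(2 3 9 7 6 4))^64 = ((2 5 8 9 12 6 4)(3 7)(15 16))^64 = (16)(2 5 8 9 12 6 4)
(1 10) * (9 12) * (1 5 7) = (1 10 5 7)(9 12) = [0, 10, 2, 3, 4, 7, 6, 1, 8, 12, 5, 11, 9]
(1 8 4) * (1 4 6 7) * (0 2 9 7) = (0 2 9 7 1 8 6) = [2, 8, 9, 3, 4, 5, 0, 1, 6, 7]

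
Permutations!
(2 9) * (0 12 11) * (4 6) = (0 12 11)(2 9)(4 6) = [12, 1, 9, 3, 6, 5, 4, 7, 8, 2, 10, 0, 11]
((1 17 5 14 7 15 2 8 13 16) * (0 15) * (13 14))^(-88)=(0 2 14)(1 5 16 17 13)(7 15 8)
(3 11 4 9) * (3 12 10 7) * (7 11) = (3 7)(4 9 12 10 11) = [0, 1, 2, 7, 9, 5, 6, 3, 8, 12, 11, 4, 10]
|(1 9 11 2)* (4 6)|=4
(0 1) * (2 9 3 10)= (0 1)(2 9 3 10)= [1, 0, 9, 10, 4, 5, 6, 7, 8, 3, 2]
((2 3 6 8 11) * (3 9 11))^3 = (11)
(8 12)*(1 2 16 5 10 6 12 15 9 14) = (1 2 16 5 10 6 12 8 15 9 14) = [0, 2, 16, 3, 4, 10, 12, 7, 15, 14, 6, 11, 8, 13, 1, 9, 5]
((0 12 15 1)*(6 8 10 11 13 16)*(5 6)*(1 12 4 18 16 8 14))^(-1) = (0 1 14 6 5 16 18 4)(8 13 11 10)(12 15) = ((0 4 18 16 5 6 14 1)(8 10 11 13)(12 15))^(-1)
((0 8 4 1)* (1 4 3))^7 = ((0 8 3 1))^7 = (0 1 3 8)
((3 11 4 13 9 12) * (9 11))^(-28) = ((3 9 12)(4 13 11))^(-28) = (3 12 9)(4 11 13)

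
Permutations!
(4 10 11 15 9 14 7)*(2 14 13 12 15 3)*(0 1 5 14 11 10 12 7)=(0 1 5 14)(2 11 3)(4 12 15 9 13 7)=[1, 5, 11, 2, 12, 14, 6, 4, 8, 13, 10, 3, 15, 7, 0, 9]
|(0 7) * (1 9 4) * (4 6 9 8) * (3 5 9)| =12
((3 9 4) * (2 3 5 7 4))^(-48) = (9)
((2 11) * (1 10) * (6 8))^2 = (11)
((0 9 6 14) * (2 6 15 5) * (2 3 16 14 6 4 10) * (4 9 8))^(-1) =(0 14 16 3 5 15 9 2 10 4 8)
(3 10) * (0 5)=(0 5)(3 10)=[5, 1, 2, 10, 4, 0, 6, 7, 8, 9, 3]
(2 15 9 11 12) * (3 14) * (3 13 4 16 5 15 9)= (2 9 11 12)(3 14 13 4 16 5 15)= [0, 1, 9, 14, 16, 15, 6, 7, 8, 11, 10, 12, 2, 4, 13, 3, 5]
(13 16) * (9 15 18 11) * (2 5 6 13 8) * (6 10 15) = (2 5 10 15 18 11 9 6 13 16 8) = [0, 1, 5, 3, 4, 10, 13, 7, 2, 6, 15, 9, 12, 16, 14, 18, 8, 17, 11]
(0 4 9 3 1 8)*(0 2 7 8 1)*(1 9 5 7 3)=[4, 9, 3, 0, 5, 7, 6, 8, 2, 1]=(0 4 5 7 8 2 3)(1 9)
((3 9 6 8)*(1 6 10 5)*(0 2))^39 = (0 2)(1 9 6 10 8 5 3)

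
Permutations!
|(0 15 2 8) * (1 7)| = |(0 15 2 8)(1 7)| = 4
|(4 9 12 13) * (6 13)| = 5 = |(4 9 12 6 13)|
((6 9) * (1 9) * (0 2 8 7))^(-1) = (0 7 8 2)(1 6 9)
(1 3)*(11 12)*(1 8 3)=(3 8)(11 12)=[0, 1, 2, 8, 4, 5, 6, 7, 3, 9, 10, 12, 11]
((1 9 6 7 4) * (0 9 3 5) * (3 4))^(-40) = (0 6 3)(5 9 7)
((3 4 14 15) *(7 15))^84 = (3 15 7 14 4)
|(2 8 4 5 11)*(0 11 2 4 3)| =7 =|(0 11 4 5 2 8 3)|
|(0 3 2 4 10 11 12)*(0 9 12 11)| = 10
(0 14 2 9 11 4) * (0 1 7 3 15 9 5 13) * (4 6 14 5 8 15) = [5, 7, 8, 4, 1, 13, 14, 3, 15, 11, 10, 6, 12, 0, 2, 9] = (0 5 13)(1 7 3 4)(2 8 15 9 11 6 14)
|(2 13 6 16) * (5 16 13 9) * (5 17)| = |(2 9 17 5 16)(6 13)| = 10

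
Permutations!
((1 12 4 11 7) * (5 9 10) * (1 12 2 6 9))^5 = ((1 2 6 9 10 5)(4 11 7 12))^5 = (1 5 10 9 6 2)(4 11 7 12)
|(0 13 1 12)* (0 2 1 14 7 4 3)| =6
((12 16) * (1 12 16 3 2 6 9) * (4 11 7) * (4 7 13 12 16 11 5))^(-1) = ((1 16 11 13 12 3 2 6 9)(4 5))^(-1) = (1 9 6 2 3 12 13 11 16)(4 5)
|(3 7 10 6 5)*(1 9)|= 10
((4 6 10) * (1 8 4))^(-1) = ((1 8 4 6 10))^(-1) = (1 10 6 4 8)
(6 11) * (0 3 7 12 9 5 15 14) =(0 3 7 12 9 5 15 14)(6 11) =[3, 1, 2, 7, 4, 15, 11, 12, 8, 5, 10, 6, 9, 13, 0, 14]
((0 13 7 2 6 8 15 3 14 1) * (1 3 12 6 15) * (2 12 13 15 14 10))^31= (0 1 8 6 12 7 13 15)(2 10 3 14)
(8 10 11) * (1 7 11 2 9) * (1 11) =[0, 7, 9, 3, 4, 5, 6, 1, 10, 11, 2, 8] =(1 7)(2 9 11 8 10)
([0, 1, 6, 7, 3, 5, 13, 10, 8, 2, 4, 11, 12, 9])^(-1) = (2 9 13 6)(3 4 10 7)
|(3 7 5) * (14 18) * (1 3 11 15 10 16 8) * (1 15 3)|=|(3 7 5 11)(8 15 10 16)(14 18)|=4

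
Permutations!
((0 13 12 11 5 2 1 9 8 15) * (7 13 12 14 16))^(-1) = (0 15 8 9 1 2 5 11 12)(7 16 14 13)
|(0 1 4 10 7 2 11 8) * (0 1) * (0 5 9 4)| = |(0 5 9 4 10 7 2 11 8 1)| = 10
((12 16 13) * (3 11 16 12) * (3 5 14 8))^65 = (3 16 5 8 11 13 14)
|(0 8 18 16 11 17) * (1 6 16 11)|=15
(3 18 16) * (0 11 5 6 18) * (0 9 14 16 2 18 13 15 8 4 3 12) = (0 11 5 6 13 15 8 4 3 9 14 16 12)(2 18) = [11, 1, 18, 9, 3, 6, 13, 7, 4, 14, 10, 5, 0, 15, 16, 8, 12, 17, 2]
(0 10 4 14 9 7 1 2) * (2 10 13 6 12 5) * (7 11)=(0 13 6 12 5 2)(1 10 4 14 9 11 7)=[13, 10, 0, 3, 14, 2, 12, 1, 8, 11, 4, 7, 5, 6, 9]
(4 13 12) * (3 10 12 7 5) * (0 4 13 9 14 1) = (0 4 9 14 1)(3 10 12 13 7 5) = [4, 0, 2, 10, 9, 3, 6, 5, 8, 14, 12, 11, 13, 7, 1]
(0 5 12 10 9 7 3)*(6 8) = [5, 1, 2, 0, 4, 12, 8, 3, 6, 7, 9, 11, 10] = (0 5 12 10 9 7 3)(6 8)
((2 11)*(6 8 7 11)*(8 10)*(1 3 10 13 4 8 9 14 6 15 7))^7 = ((1 3 10 9 14 6 13 4 8)(2 15 7 11))^7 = (1 4 6 9 3 8 13 14 10)(2 11 7 15)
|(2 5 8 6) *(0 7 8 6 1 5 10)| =|(0 7 8 1 5 6 2 10)| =8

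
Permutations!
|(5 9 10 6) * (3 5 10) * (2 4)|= 6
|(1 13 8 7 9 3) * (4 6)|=6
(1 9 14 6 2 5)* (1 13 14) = [0, 9, 5, 3, 4, 13, 2, 7, 8, 1, 10, 11, 12, 14, 6] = (1 9)(2 5 13 14 6)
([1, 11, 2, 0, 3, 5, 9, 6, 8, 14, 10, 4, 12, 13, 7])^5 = [0, 1, 2, 3, 4, 5, 9, 6, 8, 14, 10, 11, 12, 13, 7]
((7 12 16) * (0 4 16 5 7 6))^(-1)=((0 4 16 6)(5 7 12))^(-1)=(0 6 16 4)(5 12 7)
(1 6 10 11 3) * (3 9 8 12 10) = [0, 6, 2, 1, 4, 5, 3, 7, 12, 8, 11, 9, 10] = (1 6 3)(8 12 10 11 9)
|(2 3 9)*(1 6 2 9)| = 4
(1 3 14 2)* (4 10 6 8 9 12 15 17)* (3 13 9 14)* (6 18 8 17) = [0, 13, 1, 3, 10, 5, 17, 7, 14, 12, 18, 11, 15, 9, 2, 6, 16, 4, 8] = (1 13 9 12 15 6 17 4 10 18 8 14 2)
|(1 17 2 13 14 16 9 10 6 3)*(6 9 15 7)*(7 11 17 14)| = 22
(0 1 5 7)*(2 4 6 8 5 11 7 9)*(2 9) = (0 1 11 7)(2 4 6 8 5) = [1, 11, 4, 3, 6, 2, 8, 0, 5, 9, 10, 7]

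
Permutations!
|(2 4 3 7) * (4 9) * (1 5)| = 10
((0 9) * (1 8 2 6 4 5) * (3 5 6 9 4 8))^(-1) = ((0 4 6 8 2 9)(1 3 5))^(-1) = (0 9 2 8 6 4)(1 5 3)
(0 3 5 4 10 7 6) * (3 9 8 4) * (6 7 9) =(0 6)(3 5)(4 10 9 8) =[6, 1, 2, 5, 10, 3, 0, 7, 4, 8, 9]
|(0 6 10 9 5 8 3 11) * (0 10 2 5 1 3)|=|(0 6 2 5 8)(1 3 11 10 9)|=5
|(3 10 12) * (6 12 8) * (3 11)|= |(3 10 8 6 12 11)|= 6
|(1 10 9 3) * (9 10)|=|(10)(1 9 3)|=3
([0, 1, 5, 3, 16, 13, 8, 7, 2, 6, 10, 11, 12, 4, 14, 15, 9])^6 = (2 6 16 13)(4 5 8 9)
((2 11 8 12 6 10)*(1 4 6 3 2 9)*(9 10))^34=((1 4 6 9)(2 11 8 12 3))^34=(1 6)(2 3 12 8 11)(4 9)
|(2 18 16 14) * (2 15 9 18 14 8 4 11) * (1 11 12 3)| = 12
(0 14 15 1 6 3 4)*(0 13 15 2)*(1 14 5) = (0 5 1 6 3 4 13 15 14 2) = [5, 6, 0, 4, 13, 1, 3, 7, 8, 9, 10, 11, 12, 15, 2, 14]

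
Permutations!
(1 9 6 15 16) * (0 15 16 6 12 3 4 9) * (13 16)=(0 15 6 13 16 1)(3 4 9 12)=[15, 0, 2, 4, 9, 5, 13, 7, 8, 12, 10, 11, 3, 16, 14, 6, 1]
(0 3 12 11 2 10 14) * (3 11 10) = [11, 1, 3, 12, 4, 5, 6, 7, 8, 9, 14, 2, 10, 13, 0] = (0 11 2 3 12 10 14)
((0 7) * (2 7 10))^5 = (0 10 2 7) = ((0 10 2 7))^5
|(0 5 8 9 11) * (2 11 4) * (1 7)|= |(0 5 8 9 4 2 11)(1 7)|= 14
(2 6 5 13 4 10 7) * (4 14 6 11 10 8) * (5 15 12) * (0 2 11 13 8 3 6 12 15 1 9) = [2, 9, 13, 6, 3, 8, 1, 11, 4, 0, 7, 10, 5, 14, 12, 15] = (15)(0 2 13 14 12 5 8 4 3 6 1 9)(7 11 10)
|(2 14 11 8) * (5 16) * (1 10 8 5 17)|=|(1 10 8 2 14 11 5 16 17)|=9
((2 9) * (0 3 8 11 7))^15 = (11)(2 9)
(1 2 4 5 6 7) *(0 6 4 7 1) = (0 6 1 2 7)(4 5) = [6, 2, 7, 3, 5, 4, 1, 0]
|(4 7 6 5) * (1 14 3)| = 12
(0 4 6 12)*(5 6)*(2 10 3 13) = (0 4 5 6 12)(2 10 3 13) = [4, 1, 10, 13, 5, 6, 12, 7, 8, 9, 3, 11, 0, 2]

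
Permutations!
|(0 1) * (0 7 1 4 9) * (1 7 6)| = 6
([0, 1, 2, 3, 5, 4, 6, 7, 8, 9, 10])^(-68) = (10)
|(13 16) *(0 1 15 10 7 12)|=|(0 1 15 10 7 12)(13 16)|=6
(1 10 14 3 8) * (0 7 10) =(0 7 10 14 3 8 1) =[7, 0, 2, 8, 4, 5, 6, 10, 1, 9, 14, 11, 12, 13, 3]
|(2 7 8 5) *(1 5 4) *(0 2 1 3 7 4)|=6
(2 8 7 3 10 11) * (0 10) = (0 10 11 2 8 7 3) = [10, 1, 8, 0, 4, 5, 6, 3, 7, 9, 11, 2]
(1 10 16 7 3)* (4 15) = [0, 10, 2, 1, 15, 5, 6, 3, 8, 9, 16, 11, 12, 13, 14, 4, 7] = (1 10 16 7 3)(4 15)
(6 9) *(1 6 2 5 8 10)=(1 6 9 2 5 8 10)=[0, 6, 5, 3, 4, 8, 9, 7, 10, 2, 1]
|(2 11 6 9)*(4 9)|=|(2 11 6 4 9)|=5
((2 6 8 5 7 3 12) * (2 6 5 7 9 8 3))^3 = (12)(2 8 5 7 9)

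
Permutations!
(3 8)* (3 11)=(3 8 11)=[0, 1, 2, 8, 4, 5, 6, 7, 11, 9, 10, 3]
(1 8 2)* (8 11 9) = (1 11 9 8 2) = [0, 11, 1, 3, 4, 5, 6, 7, 2, 8, 10, 9]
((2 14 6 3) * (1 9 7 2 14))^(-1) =(1 2 7 9)(3 6 14)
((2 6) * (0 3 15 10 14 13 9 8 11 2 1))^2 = ((0 3 15 10 14 13 9 8 11 2 6 1))^2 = (0 15 14 9 11 6)(1 3 10 13 8 2)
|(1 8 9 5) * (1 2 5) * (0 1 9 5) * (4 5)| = 6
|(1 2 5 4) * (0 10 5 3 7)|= |(0 10 5 4 1 2 3 7)|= 8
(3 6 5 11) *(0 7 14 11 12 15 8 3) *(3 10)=(0 7 14 11)(3 6 5 12 15 8 10)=[7, 1, 2, 6, 4, 12, 5, 14, 10, 9, 3, 0, 15, 13, 11, 8]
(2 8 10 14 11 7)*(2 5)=(2 8 10 14 11 7 5)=[0, 1, 8, 3, 4, 2, 6, 5, 10, 9, 14, 7, 12, 13, 11]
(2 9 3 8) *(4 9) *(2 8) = (2 4 9 3) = [0, 1, 4, 2, 9, 5, 6, 7, 8, 3]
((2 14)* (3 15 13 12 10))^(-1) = (2 14)(3 10 12 13 15)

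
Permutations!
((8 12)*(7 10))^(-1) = (7 10)(8 12)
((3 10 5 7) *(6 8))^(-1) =(3 7 5 10)(6 8)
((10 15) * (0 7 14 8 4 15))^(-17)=((0 7 14 8 4 15 10))^(-17)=(0 4 7 15 14 10 8)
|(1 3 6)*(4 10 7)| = 3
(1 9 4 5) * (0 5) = (0 5 1 9 4) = [5, 9, 2, 3, 0, 1, 6, 7, 8, 4]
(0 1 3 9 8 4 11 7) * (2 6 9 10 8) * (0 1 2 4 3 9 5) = (0 2 6 5)(1 9 4 11 7)(3 10 8) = [2, 9, 6, 10, 11, 0, 5, 1, 3, 4, 8, 7]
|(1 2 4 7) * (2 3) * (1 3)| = |(2 4 7 3)| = 4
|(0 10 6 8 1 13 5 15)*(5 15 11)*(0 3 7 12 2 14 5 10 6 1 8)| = 22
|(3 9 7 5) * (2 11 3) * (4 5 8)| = |(2 11 3 9 7 8 4 5)| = 8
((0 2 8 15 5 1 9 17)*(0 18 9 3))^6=((0 2 8 15 5 1 3)(9 17 18))^6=(18)(0 3 1 5 15 8 2)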